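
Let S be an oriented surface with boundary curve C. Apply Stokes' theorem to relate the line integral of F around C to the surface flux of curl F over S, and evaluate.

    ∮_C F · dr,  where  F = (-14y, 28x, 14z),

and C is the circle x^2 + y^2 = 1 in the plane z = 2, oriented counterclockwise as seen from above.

Let S be the flat disk x^2 + y^2 ≤ 1 in the plane z = 2, with upward unit normal n̂ = ẑ. By Stokes' theorem,

    ∮_C F · dr = ∬_S (∇ × F) · n̂ dS = ∬_D (curl F)_z dA,

where D is the disk x^2 + y^2 ≤ 1.

Compute the curl of F = (-14y, 28x, 14z):
    (∇ × F)_x = ∂F_z/∂y - ∂F_y/∂z = 0,
    (∇ × F)_y = ∂F_x/∂z - ∂F_z/∂x = 0,
    (∇ × F)_z = ∂F_y/∂x - ∂F_x/∂y = 42.

On z = 2, (curl F)_z = 42.

Convert to polar (x = r cos θ, y = r sin θ, dA = r dr dθ); the integrand becomes 42, so

    ∬_D (curl F)_z dA = ∫_0^{2π} ∫_0^{1} (42) · r dr dθ.

Inner (r from 0 to 1): 21.
Outer (θ from 0 to 2π): 42π.

Therefore ∮_C F · dr = 42π.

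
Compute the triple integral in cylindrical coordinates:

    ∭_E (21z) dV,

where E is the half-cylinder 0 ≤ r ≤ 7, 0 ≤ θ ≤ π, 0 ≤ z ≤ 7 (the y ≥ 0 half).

In cylindrical coordinates, x = r cos(θ), y = r sin(θ), z = z, and dV = r dr dθ dz.

The integrand becomes 21z, so

    ∭_E (21z) dV = ∫_{0}^{π} ∫_{0}^{7} ∫_{0}^{7} (21z) · r dz dr dθ.

Inner (z): 1029r/2.
Middle (r from 0 to 7): 50421/4.
Outer (θ): 50421π/4.

Therefore the triple integral equals 50421π/4.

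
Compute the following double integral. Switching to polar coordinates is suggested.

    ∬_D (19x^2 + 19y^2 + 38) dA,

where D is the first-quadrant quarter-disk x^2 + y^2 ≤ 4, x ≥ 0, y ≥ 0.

The region D is 0 ≤ r ≤ 2, 0 ≤ θ ≤ π/2 in polar coordinates, where x = r cos(θ), y = r sin(θ), and dA = r dr dθ.

Under the substitution, the integrand becomes 19r^2 + 38, so

    ∬_D (19x^2 + 19y^2 + 38) dA = ∫_{0}^{π/2} ∫_{0}^{2} (19r^2 + 38) · r dr dθ.

Inner integral (in r): ∫_{0}^{2} (19r^2 + 38) · r dr = 152.

Outer integral (in θ): ∫_{0}^{π/2} (152) dθ = 76π.

Therefore ∬_D (19x^2 + 19y^2 + 38) dA = 76π.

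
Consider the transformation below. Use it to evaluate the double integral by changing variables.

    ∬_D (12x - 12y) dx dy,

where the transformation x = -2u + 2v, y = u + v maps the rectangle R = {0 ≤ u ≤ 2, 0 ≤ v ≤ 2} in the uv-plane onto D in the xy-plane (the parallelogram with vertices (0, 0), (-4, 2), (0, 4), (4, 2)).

Compute the Jacobian determinant of (x, y) with respect to (u, v):

    ∂(x,y)/∂(u,v) = | -2  2 | = (-2)(1) - (2)(1) = -4.
                   | 1  1 |

Its absolute value is |J| = 4 (the area scaling factor).

Substituting x = -2u + 2v, y = u + v into the integrand,

    12x - 12y → -36u + 12v,

so the integral becomes

    ∬_R (-36u + 12v) · |J| du dv = ∫_0^2 ∫_0^2 (-144u + 48v) dv du.

Inner (v): 96 - 288u.
Outer (u): -384.

Therefore ∬_D (12x - 12y) dx dy = -384.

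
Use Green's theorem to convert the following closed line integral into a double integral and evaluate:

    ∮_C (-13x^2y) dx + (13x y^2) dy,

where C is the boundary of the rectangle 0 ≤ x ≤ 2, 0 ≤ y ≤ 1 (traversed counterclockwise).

Green's theorem converts the closed line integral into a double integral over the enclosed region D:

    ∮_C P dx + Q dy = ∬_D (∂Q/∂x - ∂P/∂y) dA.

Here P = -13x^2y, Q = 13x y^2, so

    ∂Q/∂x = 13y^2,    ∂P/∂y = -13x^2,
    ∂Q/∂x - ∂P/∂y = 13x^2 + 13y^2.

D is the region 0 ≤ x ≤ 2, 0 ≤ y ≤ 1. Evaluating the double integral:

    ∬_D (13x^2 + 13y^2) dA = ∫_0^{2} ∫_0^{1} (13x^2 + 13y^2) dy dx.

Inner (y from 0 to 1): 13x^2 + 13/3.
Outer (x from 0 to 2): 130/3.

Therefore ∮_C P dx + Q dy = 130/3.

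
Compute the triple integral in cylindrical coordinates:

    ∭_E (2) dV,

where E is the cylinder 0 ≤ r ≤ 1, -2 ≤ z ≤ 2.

In cylindrical coordinates, x = r cos(θ), y = r sin(θ), z = z, and dV = r dr dθ dz.

The integrand becomes 2, so

    ∭_E (2) dV = ∫_{0}^{2π} ∫_{0}^{1} ∫_{-2}^{2} (2) · r dz dr dθ.

Inner (z): 8r.
Middle (r from 0 to 1): 4.
Outer (θ): 8π.

Therefore the triple integral equals 8π.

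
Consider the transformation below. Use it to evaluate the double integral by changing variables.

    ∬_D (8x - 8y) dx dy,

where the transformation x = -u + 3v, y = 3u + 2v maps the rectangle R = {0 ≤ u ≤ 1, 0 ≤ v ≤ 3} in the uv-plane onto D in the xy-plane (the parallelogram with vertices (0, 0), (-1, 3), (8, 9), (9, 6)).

Compute the Jacobian determinant of (x, y) with respect to (u, v):

    ∂(x,y)/∂(u,v) = | -1  3 | = (-1)(2) - (3)(3) = -11.
                   | 3  2 |

Its absolute value is |J| = 11 (the area scaling factor).

Substituting x = -u + 3v, y = 3u + 2v into the integrand,

    8x - 8y → -32u + 8v,

so the integral becomes

    ∬_R (-32u + 8v) · |J| du dv = ∫_0^1 ∫_0^3 (-352u + 88v) dv du.

Inner (v): 396 - 1056u.
Outer (u): -132.

Therefore ∬_D (8x - 8y) dx dy = -132.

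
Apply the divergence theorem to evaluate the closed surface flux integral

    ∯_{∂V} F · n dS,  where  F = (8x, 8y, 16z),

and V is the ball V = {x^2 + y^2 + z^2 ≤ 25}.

By the divergence theorem,

    ∯_{∂V} F · n dS = ∭_V (∇ · F) dV.

Compute the divergence:
    ∇ · F = ∂F_x/∂x + ∂F_y/∂y + ∂F_z/∂z = 8 + 8 + 16 = 32.

In spherical coordinates, x = ρ sin(φ) cos(θ), y = ρ sin(φ) sin(θ), z = ρ cos(φ), dV = ρ^2 sin(φ) dρ dφ dθ, with 0 ≤ ρ ≤ 5, 0 ≤ φ ≤ π, 0 ≤ θ ≤ 2π.

The integrand, after substitution and multiplying by the volume element, becomes (32) · ρ^2 sin(φ), so

    ∭_V (∇·F) dV = ∫_0^{2π} ∫_0^{π} ∫_0^{5} (32) · ρ^2 sin(φ) dρ dφ dθ.

Inner (ρ from 0 to 5): 4000sin(φ)/3.
Middle (φ from 0 to π): 8000/3.
Outer (θ from 0 to 2π): 16000π/3.

Therefore ∯_{∂V} F · n dS = 16000π/3.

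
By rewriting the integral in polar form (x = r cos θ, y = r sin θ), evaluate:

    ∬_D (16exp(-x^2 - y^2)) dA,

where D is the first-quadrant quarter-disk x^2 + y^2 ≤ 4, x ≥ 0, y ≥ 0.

The region D is 0 ≤ r ≤ 2, 0 ≤ θ ≤ π/2 in polar coordinates, where x = r cos(θ), y = r sin(θ), and dA = r dr dθ.

Under the substitution, the integrand becomes 16exp(-r^2), so

    ∬_D (16exp(-x^2 - y^2)) dA = ∫_{0}^{π/2} ∫_{0}^{2} (16exp(-r^2)) · r dr dθ.

Inner integral (in r): ∫_{0}^{2} (16exp(-r^2)) · r dr = 8 - 8exp(-4).

Outer integral (in θ): ∫_{0}^{π/2} (8 - 8exp(-4)) dθ = -4π exp(-4) + 4π.

Therefore ∬_D (16exp(-x^2 - y^2)) dA = -4π exp(-4) + 4π.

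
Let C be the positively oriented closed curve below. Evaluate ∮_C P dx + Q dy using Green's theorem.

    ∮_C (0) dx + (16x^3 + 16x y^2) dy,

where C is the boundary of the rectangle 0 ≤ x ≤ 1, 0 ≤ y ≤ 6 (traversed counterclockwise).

Green's theorem converts the closed line integral into a double integral over the enclosed region D:

    ∮_C P dx + Q dy = ∬_D (∂Q/∂x - ∂P/∂y) dA.

Here P = 0, Q = 16x^3 + 16x y^2, so

    ∂Q/∂x = 48x^2 + 16y^2,    ∂P/∂y = 0,
    ∂Q/∂x - ∂P/∂y = 48x^2 + 16y^2.

D is the region 0 ≤ x ≤ 1, 0 ≤ y ≤ 6. Evaluating the double integral:

    ∬_D (48x^2 + 16y^2) dA = ∫_0^{1} ∫_0^{6} (48x^2 + 16y^2) dy dx.

Inner (y from 0 to 6): 288x^2 + 1152.
Outer (x from 0 to 1): 1248.

Therefore ∮_C P dx + Q dy = 1248.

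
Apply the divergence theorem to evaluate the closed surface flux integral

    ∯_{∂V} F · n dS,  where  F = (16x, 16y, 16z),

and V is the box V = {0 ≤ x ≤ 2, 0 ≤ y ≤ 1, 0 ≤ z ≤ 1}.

By the divergence theorem,

    ∯_{∂V} F · n dS = ∭_V (∇ · F) dV.

Compute the divergence:
    ∇ · F = ∂F_x/∂x + ∂F_y/∂y + ∂F_z/∂z = 16 + 16 + 16 = 48.

V is a rectangular box, so dV = dx dy dz with 0 ≤ x ≤ 2, 0 ≤ y ≤ 1, 0 ≤ z ≤ 1.

Integrate (48) over V as an iterated integral:

    ∭_V (∇·F) dV = ∫_0^{2} ∫_0^{1} ∫_0^{1} (48) dz dy dx.

Inner (z from 0 to 1): 48.
Middle (y from 0 to 1): 48.
Outer (x from 0 to 2): 96.

Therefore ∯_{∂V} F · n dS = 96.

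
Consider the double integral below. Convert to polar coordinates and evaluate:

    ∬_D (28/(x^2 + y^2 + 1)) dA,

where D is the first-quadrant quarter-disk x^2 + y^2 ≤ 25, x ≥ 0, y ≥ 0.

The region D is 0 ≤ r ≤ 5, 0 ≤ θ ≤ π/2 in polar coordinates, where x = r cos(θ), y = r sin(θ), and dA = r dr dθ.

Under the substitution, the integrand becomes 28/(r^2 + 1), so

    ∬_D (28/(x^2 + y^2 + 1)) dA = ∫_{0}^{π/2} ∫_{0}^{5} (28/(r^2 + 1)) · r dr dθ.

Inner integral (in r): ∫_{0}^{5} (28/(r^2 + 1)) · r dr = log(64509974703297150976).

Outer integral (in θ): ∫_{0}^{π/2} (log(64509974703297150976)) dθ = 7π log(26).

Therefore ∬_D (28/(x^2 + y^2 + 1)) dA = 7π log(26).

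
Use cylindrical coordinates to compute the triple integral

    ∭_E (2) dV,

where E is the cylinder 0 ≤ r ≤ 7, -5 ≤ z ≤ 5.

In cylindrical coordinates, x = r cos(θ), y = r sin(θ), z = z, and dV = r dr dθ dz.

The integrand becomes 2, so

    ∭_E (2) dV = ∫_{0}^{2π} ∫_{0}^{7} ∫_{-5}^{5} (2) · r dz dr dθ.

Inner (z): 20r.
Middle (r from 0 to 7): 490.
Outer (θ): 980π.

Therefore the triple integral equals 980π.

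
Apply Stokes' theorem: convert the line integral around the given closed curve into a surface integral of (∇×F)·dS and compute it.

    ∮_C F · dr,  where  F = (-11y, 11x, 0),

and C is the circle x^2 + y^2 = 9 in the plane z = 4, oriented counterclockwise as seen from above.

Let S be the flat disk x^2 + y^2 ≤ 9 in the plane z = 4, with upward unit normal n̂ = ẑ. By Stokes' theorem,

    ∮_C F · dr = ∬_S (∇ × F) · n̂ dS = ∬_D (curl F)_z dA,

where D is the disk x^2 + y^2 ≤ 9.

Compute the curl of F = (-11y, 11x, 0):
    (∇ × F)_x = ∂F_z/∂y - ∂F_y/∂z = 0,
    (∇ × F)_y = ∂F_x/∂z - ∂F_z/∂x = 0,
    (∇ × F)_z = ∂F_y/∂x - ∂F_x/∂y = 22.

On z = 4, (curl F)_z = 22.

Convert to polar (x = r cos θ, y = r sin θ, dA = r dr dθ); the integrand becomes 22, so

    ∬_D (curl F)_z dA = ∫_0^{2π} ∫_0^{3} (22) · r dr dθ.

Inner (r from 0 to 3): 99.
Outer (θ from 0 to 2π): 198π.

Therefore ∮_C F · dr = 198π.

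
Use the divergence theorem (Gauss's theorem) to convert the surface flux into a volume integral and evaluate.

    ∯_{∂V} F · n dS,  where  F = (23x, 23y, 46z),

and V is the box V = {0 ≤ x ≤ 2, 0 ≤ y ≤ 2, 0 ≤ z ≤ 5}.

By the divergence theorem,

    ∯_{∂V} F · n dS = ∭_V (∇ · F) dV.

Compute the divergence:
    ∇ · F = ∂F_x/∂x + ∂F_y/∂y + ∂F_z/∂z = 23 + 23 + 46 = 92.

V is a rectangular box, so dV = dx dy dz with 0 ≤ x ≤ 2, 0 ≤ y ≤ 2, 0 ≤ z ≤ 5.

Integrate (92) over V as an iterated integral:

    ∭_V (∇·F) dV = ∫_0^{2} ∫_0^{2} ∫_0^{5} (92) dz dy dx.

Inner (z from 0 to 5): 460.
Middle (y from 0 to 2): 920.
Outer (x from 0 to 2): 1840.

Therefore ∯_{∂V} F · n dS = 1840.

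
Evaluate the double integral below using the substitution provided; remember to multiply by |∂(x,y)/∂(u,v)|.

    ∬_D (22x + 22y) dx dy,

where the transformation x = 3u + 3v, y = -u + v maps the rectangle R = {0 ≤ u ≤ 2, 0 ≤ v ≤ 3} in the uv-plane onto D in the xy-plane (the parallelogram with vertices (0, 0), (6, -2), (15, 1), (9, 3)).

Compute the Jacobian determinant of (x, y) with respect to (u, v):

    ∂(x,y)/∂(u,v) = | 3  3 | = (3)(1) - (3)(-1) = 6.
                   | -1  1 |

Its absolute value is |J| = 6 (the area scaling factor).

Substituting x = 3u + 3v, y = -u + v into the integrand,

    22x + 22y → 44u + 88v,

so the integral becomes

    ∬_R (44u + 88v) · |J| du dv = ∫_0^2 ∫_0^3 (264u + 528v) dv du.

Inner (v): 792u + 2376.
Outer (u): 6336.

Therefore ∬_D (22x + 22y) dx dy = 6336.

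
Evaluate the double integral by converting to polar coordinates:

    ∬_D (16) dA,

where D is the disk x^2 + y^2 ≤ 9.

The region D is 0 ≤ r ≤ 3, 0 ≤ θ ≤ 2π in polar coordinates, where x = r cos(θ), y = r sin(θ), and dA = r dr dθ.

Under the substitution, the integrand becomes 16, so

    ∬_D (16) dA = ∫_{0}^{2π} ∫_{0}^{3} (16) · r dr dθ.

Inner integral (in r): ∫_{0}^{3} (16) · r dr = 72.

Outer integral (in θ): ∫_{0}^{2π} (72) dθ = 144π.

Therefore ∬_D (16) dA = 144π.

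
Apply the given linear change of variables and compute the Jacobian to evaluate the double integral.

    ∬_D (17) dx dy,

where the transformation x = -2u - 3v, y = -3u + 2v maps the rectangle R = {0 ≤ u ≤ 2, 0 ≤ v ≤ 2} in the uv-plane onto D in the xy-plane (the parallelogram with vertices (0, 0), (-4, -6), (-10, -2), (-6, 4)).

Compute the Jacobian determinant of (x, y) with respect to (u, v):

    ∂(x,y)/∂(u,v) = | -2  -3 | = (-2)(2) - (-3)(-3) = -13.
                   | -3  2 |

Its absolute value is |J| = 13 (the area scaling factor).

Substituting x = -2u - 3v, y = -3u + 2v into the integrand,

    17 → 17,

so the integral becomes

    ∬_R (17) · |J| du dv = ∫_0^2 ∫_0^2 (221) dv du.

Inner (v): 442.
Outer (u): 884.

Therefore ∬_D (17) dx dy = 884.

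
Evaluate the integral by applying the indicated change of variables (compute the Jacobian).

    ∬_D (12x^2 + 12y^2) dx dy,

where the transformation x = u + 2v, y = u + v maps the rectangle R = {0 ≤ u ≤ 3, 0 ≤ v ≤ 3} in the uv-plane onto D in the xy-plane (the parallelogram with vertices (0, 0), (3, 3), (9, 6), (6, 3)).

Compute the Jacobian determinant of (x, y) with respect to (u, v):

    ∂(x,y)/∂(u,v) = | 1  2 | = (1)(1) - (2)(1) = -1.
                   | 1  1 |

Its absolute value is |J| = 1 (the area scaling factor).

Substituting x = u + 2v, y = u + v into the integrand,

    12x^2 + 12y^2 → 24u^2 + 72u v + 60v^2,

so the integral becomes

    ∬_R (24u^2 + 72u v + 60v^2) · |J| du dv = ∫_0^3 ∫_0^3 (24u^2 + 72u v + 60v^2) dv du.

Inner (v): 72u^2 + 324u + 540.
Outer (u): 3726.

Therefore ∬_D (12x^2 + 12y^2) dx dy = 3726.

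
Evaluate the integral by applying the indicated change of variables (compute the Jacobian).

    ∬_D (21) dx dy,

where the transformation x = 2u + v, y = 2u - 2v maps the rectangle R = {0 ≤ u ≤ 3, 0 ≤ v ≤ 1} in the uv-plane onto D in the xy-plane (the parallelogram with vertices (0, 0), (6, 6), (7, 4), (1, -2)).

Compute the Jacobian determinant of (x, y) with respect to (u, v):

    ∂(x,y)/∂(u,v) = | 2  1 | = (2)(-2) - (1)(2) = -6.
                   | 2  -2 |

Its absolute value is |J| = 6 (the area scaling factor).

Substituting x = 2u + v, y = 2u - 2v into the integrand,

    21 → 21,

so the integral becomes

    ∬_R (21) · |J| du dv = ∫_0^3 ∫_0^1 (126) dv du.

Inner (v): 126.
Outer (u): 378.

Therefore ∬_D (21) dx dy = 378.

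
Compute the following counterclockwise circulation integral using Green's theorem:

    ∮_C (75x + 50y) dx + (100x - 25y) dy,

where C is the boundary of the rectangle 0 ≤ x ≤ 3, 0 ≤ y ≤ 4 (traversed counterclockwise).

Green's theorem converts the closed line integral into a double integral over the enclosed region D:

    ∮_C P dx + Q dy = ∬_D (∂Q/∂x - ∂P/∂y) dA.

Here P = 75x + 50y, Q = 100x - 25y, so

    ∂Q/∂x = 100,    ∂P/∂y = 50,
    ∂Q/∂x - ∂P/∂y = 50.

D is the region 0 ≤ x ≤ 3, 0 ≤ y ≤ 4. Evaluating the double integral:

    ∬_D (50) dA = ∫_0^{3} ∫_0^{4} (50) dy dx.

Inner (y from 0 to 4): 200.
Outer (x from 0 to 3): 600.

Therefore ∮_C P dx + Q dy = 600.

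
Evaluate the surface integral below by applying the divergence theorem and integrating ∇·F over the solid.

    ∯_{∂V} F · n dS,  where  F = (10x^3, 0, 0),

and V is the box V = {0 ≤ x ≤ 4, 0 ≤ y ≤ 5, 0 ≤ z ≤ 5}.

By the divergence theorem,

    ∯_{∂V} F · n dS = ∭_V (∇ · F) dV.

Compute the divergence:
    ∇ · F = ∂F_x/∂x + ∂F_y/∂y + ∂F_z/∂z = 30x^2 + 0 + 0 = 30x^2.

V is a rectangular box, so dV = dx dy dz with 0 ≤ x ≤ 4, 0 ≤ y ≤ 5, 0 ≤ z ≤ 5.

Integrate (30x^2) over V as an iterated integral:

    ∭_V (∇·F) dV = ∫_0^{4} ∫_0^{5} ∫_0^{5} (30x^2) dz dy dx.

Inner (z from 0 to 5): 150x^2.
Middle (y from 0 to 5): 750x^2.
Outer (x from 0 to 4): 16000.

Therefore ∯_{∂V} F · n dS = 16000.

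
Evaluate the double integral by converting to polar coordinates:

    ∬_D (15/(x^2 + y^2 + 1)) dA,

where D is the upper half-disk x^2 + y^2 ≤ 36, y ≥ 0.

The region D is 0 ≤ r ≤ 6, 0 ≤ θ ≤ π in polar coordinates, where x = r cos(θ), y = r sin(θ), and dA = r dr dθ.

Under the substitution, the integrand becomes 15/(r^2 + 1), so

    ∬_D (15/(x^2 + y^2 + 1)) dA = ∫_{0}^{π} ∫_{0}^{6} (15/(r^2 + 1)) · r dr dθ.

Inner integral (in r): ∫_{0}^{6} (15/(r^2 + 1)) · r dr = 15log(37)/2.

Outer integral (in θ): ∫_{0}^{π} (15log(37)/2) dθ = 15π log(37)/2.

Therefore ∬_D (15/(x^2 + y^2 + 1)) dA = 15π log(37)/2.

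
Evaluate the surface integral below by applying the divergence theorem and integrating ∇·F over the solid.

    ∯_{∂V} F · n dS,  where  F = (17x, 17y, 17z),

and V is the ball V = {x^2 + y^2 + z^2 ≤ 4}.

By the divergence theorem,

    ∯_{∂V} F · n dS = ∭_V (∇ · F) dV.

Compute the divergence:
    ∇ · F = ∂F_x/∂x + ∂F_y/∂y + ∂F_z/∂z = 17 + 17 + 17 = 51.

In spherical coordinates, x = ρ sin(φ) cos(θ), y = ρ sin(φ) sin(θ), z = ρ cos(φ), dV = ρ^2 sin(φ) dρ dφ dθ, with 0 ≤ ρ ≤ 2, 0 ≤ φ ≤ π, 0 ≤ θ ≤ 2π.

The integrand, after substitution and multiplying by the volume element, becomes (51) · ρ^2 sin(φ), so

    ∭_V (∇·F) dV = ∫_0^{2π} ∫_0^{π} ∫_0^{2} (51) · ρ^2 sin(φ) dρ dφ dθ.

Inner (ρ from 0 to 2): 136sin(φ).
Middle (φ from 0 to π): 272.
Outer (θ from 0 to 2π): 544π.

Therefore ∯_{∂V} F · n dS = 544π.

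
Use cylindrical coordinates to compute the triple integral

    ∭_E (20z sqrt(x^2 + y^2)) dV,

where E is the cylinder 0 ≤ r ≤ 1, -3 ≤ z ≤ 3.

In cylindrical coordinates, x = r cos(θ), y = r sin(θ), z = z, and dV = r dr dθ dz.

The integrand becomes 20r z, so

    ∭_E (20z sqrt(x^2 + y^2)) dV = ∫_{0}^{2π} ∫_{0}^{1} ∫_{-3}^{3} (20r z) · r dz dr dθ.

Inner (z): 0.
Middle (r from 0 to 1): 0.
Outer (θ): 0.

Therefore the triple integral equals 0.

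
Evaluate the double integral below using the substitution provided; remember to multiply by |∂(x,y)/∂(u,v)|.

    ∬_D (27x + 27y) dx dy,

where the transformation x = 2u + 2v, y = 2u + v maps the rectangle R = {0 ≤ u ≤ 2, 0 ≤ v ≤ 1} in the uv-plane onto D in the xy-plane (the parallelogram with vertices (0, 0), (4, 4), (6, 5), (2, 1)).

Compute the Jacobian determinant of (x, y) with respect to (u, v):

    ∂(x,y)/∂(u,v) = | 2  2 | = (2)(1) - (2)(2) = -2.
                   | 2  1 |

Its absolute value is |J| = 2 (the area scaling factor).

Substituting x = 2u + 2v, y = 2u + v into the integrand,

    27x + 27y → 108u + 81v,

so the integral becomes

    ∬_R (108u + 81v) · |J| du dv = ∫_0^2 ∫_0^1 (216u + 162v) dv du.

Inner (v): 216u + 81.
Outer (u): 594.

Therefore ∬_D (27x + 27y) dx dy = 594.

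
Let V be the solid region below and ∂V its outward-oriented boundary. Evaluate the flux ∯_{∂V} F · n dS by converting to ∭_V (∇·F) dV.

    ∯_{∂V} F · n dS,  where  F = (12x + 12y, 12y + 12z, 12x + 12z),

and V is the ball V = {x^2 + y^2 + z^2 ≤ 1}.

By the divergence theorem,

    ∯_{∂V} F · n dS = ∭_V (∇ · F) dV.

Compute the divergence:
    ∇ · F = ∂F_x/∂x + ∂F_y/∂y + ∂F_z/∂z = 12 + 12 + 12 = 36.

In spherical coordinates, x = ρ sin(φ) cos(θ), y = ρ sin(φ) sin(θ), z = ρ cos(φ), dV = ρ^2 sin(φ) dρ dφ dθ, with 0 ≤ ρ ≤ 1, 0 ≤ φ ≤ π, 0 ≤ θ ≤ 2π.

The integrand, after substitution and multiplying by the volume element, becomes (36) · ρ^2 sin(φ), so

    ∭_V (∇·F) dV = ∫_0^{2π} ∫_0^{π} ∫_0^{1} (36) · ρ^2 sin(φ) dρ dφ dθ.

Inner (ρ from 0 to 1): 12sin(φ).
Middle (φ from 0 to π): 24.
Outer (θ from 0 to 2π): 48π.

Therefore ∯_{∂V} F · n dS = 48π.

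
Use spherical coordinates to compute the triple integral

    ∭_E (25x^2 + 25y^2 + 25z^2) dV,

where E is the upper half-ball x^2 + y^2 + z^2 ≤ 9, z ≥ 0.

In spherical coordinates, x = ρ sin(φ) cos(θ), y = ρ sin(φ) sin(θ), z = ρ cos(φ), and dV = ρ^2 sin(φ) dρ dφ dθ.

The integrand becomes 25ρ^2, so

    ∭_E (25x^2 + 25y^2 + 25z^2) dV = ∫_{0}^{2π} ∫_{0}^{π/2} ∫_{0}^{3} (25ρ^2) · ρ^2 sin(φ) dρ dφ dθ.

Inner (ρ): 1215sin(φ).
Middle (φ): 1215.
Outer (θ): 2430π.

Therefore the triple integral equals 2430π.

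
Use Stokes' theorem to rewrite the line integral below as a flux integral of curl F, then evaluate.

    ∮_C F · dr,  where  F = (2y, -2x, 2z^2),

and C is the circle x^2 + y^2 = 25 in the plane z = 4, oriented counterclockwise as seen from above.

Let S be the flat disk x^2 + y^2 ≤ 25 in the plane z = 4, with upward unit normal n̂ = ẑ. By Stokes' theorem,

    ∮_C F · dr = ∬_S (∇ × F) · n̂ dS = ∬_D (curl F)_z dA,

where D is the disk x^2 + y^2 ≤ 25.

Compute the curl of F = (2y, -2x, 2z^2):
    (∇ × F)_x = ∂F_z/∂y - ∂F_y/∂z = 0,
    (∇ × F)_y = ∂F_x/∂z - ∂F_z/∂x = 0,
    (∇ × F)_z = ∂F_y/∂x - ∂F_x/∂y = -4.

On z = 4, (curl F)_z = -4.

Convert to polar (x = r cos θ, y = r sin θ, dA = r dr dθ); the integrand becomes -4, so

    ∬_D (curl F)_z dA = ∫_0^{2π} ∫_0^{5} (-4) · r dr dθ.

Inner (r from 0 to 5): -50.
Outer (θ from 0 to 2π): -100π.

Therefore ∮_C F · dr = -100π.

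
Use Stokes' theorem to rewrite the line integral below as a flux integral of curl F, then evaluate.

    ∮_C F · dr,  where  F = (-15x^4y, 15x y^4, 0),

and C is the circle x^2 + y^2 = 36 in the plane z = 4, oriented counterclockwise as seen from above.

Let S be the flat disk x^2 + y^2 ≤ 36 in the plane z = 4, with upward unit normal n̂ = ẑ. By Stokes' theorem,

    ∮_C F · dr = ∬_S (∇ × F) · n̂ dS = ∬_D (curl F)_z dA,

where D is the disk x^2 + y^2 ≤ 36.

Compute the curl of F = (-15x^4y, 15x y^4, 0):
    (∇ × F)_x = ∂F_z/∂y - ∂F_y/∂z = 0,
    (∇ × F)_y = ∂F_x/∂z - ∂F_z/∂x = 0,
    (∇ × F)_z = ∂F_y/∂x - ∂F_x/∂y = 15x^4 + 15y^4.

On z = 4, (curl F)_z = 15x^4 + 15y^4.

Convert to polar (x = r cos θ, y = r sin θ, dA = r dr dθ); the integrand becomes 15r^4(sin(θ)^4 + cos(θ)^4), so

    ∬_D (curl F)_z dA = ∫_0^{2π} ∫_0^{6} (15r^4(sin(θ)^4 + cos(θ)^4)) · r dr dθ.

Inner (r from 0 to 6): 116640sin(θ)^4 + 116640cos(θ)^4.
Outer (θ from 0 to 2π): 174960π.

Therefore ∮_C F · dr = 174960π.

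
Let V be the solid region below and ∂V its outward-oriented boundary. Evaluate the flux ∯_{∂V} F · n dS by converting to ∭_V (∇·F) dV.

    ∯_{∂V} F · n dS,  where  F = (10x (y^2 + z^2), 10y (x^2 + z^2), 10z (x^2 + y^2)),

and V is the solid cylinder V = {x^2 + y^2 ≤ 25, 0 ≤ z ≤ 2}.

By the divergence theorem,

    ∯_{∂V} F · n dS = ∭_V (∇ · F) dV.

Compute the divergence:
    ∇ · F = ∂F_x/∂x + ∂F_y/∂y + ∂F_z/∂z = 10y^2 + 10z^2 + 10x^2 + 10z^2 + 10x^2 + 10y^2 = 20x^2 + 20y^2 + 20z^2.

In cylindrical coordinates, x = r cos(θ), y = r sin(θ), z = z, dV = r dr dθ dz, with 0 ≤ r ≤ 5, 0 ≤ θ ≤ 2π, 0 ≤ z ≤ 2.

The integrand, after substitution and multiplying by the volume element, becomes (20r^2 + 20z^2) · r, so

    ∭_V (∇·F) dV = ∫_0^{2π} ∫_0^{5} ∫_0^{2} (20r^2 + 20z^2) · r dz dr dθ.

Inner (z from 0 to 2): 40r (r^2 + 4/3).
Middle (r from 0 to 5): 20750/3.
Outer (θ from 0 to 2π): 41500π/3.

Therefore ∯_{∂V} F · n dS = 41500π/3.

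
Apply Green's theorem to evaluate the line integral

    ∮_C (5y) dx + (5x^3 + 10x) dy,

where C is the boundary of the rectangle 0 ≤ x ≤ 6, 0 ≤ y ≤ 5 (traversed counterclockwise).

Green's theorem converts the closed line integral into a double integral over the enclosed region D:

    ∮_C P dx + Q dy = ∬_D (∂Q/∂x - ∂P/∂y) dA.

Here P = 5y, Q = 5x^3 + 10x, so

    ∂Q/∂x = 15x^2 + 10,    ∂P/∂y = 5,
    ∂Q/∂x - ∂P/∂y = 15x^2 + 5.

D is the region 0 ≤ x ≤ 6, 0 ≤ y ≤ 5. Evaluating the double integral:

    ∬_D (15x^2 + 5) dA = ∫_0^{6} ∫_0^{5} (15x^2 + 5) dy dx.

Inner (y from 0 to 5): 75x^2 + 25.
Outer (x from 0 to 6): 5550.

Therefore ∮_C P dx + Q dy = 5550.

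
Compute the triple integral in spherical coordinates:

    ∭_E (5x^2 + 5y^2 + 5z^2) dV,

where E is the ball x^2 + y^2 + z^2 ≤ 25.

In spherical coordinates, x = ρ sin(φ) cos(θ), y = ρ sin(φ) sin(θ), z = ρ cos(φ), and dV = ρ^2 sin(φ) dρ dφ dθ.

The integrand becomes 5ρ^2, so

    ∭_E (5x^2 + 5y^2 + 5z^2) dV = ∫_{0}^{2π} ∫_{0}^{π} ∫_{0}^{5} (5ρ^2) · ρ^2 sin(φ) dρ dφ dθ.

Inner (ρ): 3125sin(φ).
Middle (φ): 6250.
Outer (θ): 12500π.

Therefore the triple integral equals 12500π.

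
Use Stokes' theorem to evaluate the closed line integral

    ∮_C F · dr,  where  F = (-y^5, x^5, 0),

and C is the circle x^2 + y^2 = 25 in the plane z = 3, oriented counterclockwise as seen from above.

Let S be the flat disk x^2 + y^2 ≤ 25 in the plane z = 3, with upward unit normal n̂ = ẑ. By Stokes' theorem,

    ∮_C F · dr = ∬_S (∇ × F) · n̂ dS = ∬_D (curl F)_z dA,

where D is the disk x^2 + y^2 ≤ 25.

Compute the curl of F = (-y^5, x^5, 0):
    (∇ × F)_x = ∂F_z/∂y - ∂F_y/∂z = 0,
    (∇ × F)_y = ∂F_x/∂z - ∂F_z/∂x = 0,
    (∇ × F)_z = ∂F_y/∂x - ∂F_x/∂y = 5x^4 + 5y^4.

On z = 3, (curl F)_z = 5x^4 + 5y^4.

Convert to polar (x = r cos θ, y = r sin θ, dA = r dr dθ); the integrand becomes 5r^4(sin(θ)^4 + cos(θ)^4), so

    ∬_D (curl F)_z dA = ∫_0^{2π} ∫_0^{5} (5r^4(sin(θ)^4 + cos(θ)^4)) · r dr dθ.

Inner (r from 0 to 5): 78125sin(θ)^4/6 + 78125cos(θ)^4/6.
Outer (θ from 0 to 2π): 78125π/4.

Therefore ∮_C F · dr = 78125π/4.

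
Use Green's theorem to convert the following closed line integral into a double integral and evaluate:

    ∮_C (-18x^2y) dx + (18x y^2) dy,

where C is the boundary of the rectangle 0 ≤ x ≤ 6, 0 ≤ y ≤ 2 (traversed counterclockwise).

Green's theorem converts the closed line integral into a double integral over the enclosed region D:

    ∮_C P dx + Q dy = ∬_D (∂Q/∂x - ∂P/∂y) dA.

Here P = -18x^2y, Q = 18x y^2, so

    ∂Q/∂x = 18y^2,    ∂P/∂y = -18x^2,
    ∂Q/∂x - ∂P/∂y = 18x^2 + 18y^2.

D is the region 0 ≤ x ≤ 6, 0 ≤ y ≤ 2. Evaluating the double integral:

    ∬_D (18x^2 + 18y^2) dA = ∫_0^{6} ∫_0^{2} (18x^2 + 18y^2) dy dx.

Inner (y from 0 to 2): 36x^2 + 48.
Outer (x from 0 to 6): 2880.

Therefore ∮_C P dx + Q dy = 2880.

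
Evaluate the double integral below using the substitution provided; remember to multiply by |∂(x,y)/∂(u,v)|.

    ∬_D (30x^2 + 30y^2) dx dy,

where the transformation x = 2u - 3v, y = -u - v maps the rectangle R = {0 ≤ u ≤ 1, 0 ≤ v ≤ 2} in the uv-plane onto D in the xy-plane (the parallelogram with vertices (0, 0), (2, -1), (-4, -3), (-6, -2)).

Compute the Jacobian determinant of (x, y) with respect to (u, v):

    ∂(x,y)/∂(u,v) = | 2  -3 | = (2)(-1) - (-3)(-1) = -5.
                   | -1  -1 |

Its absolute value is |J| = 5 (the area scaling factor).

Substituting x = 2u - 3v, y = -u - v into the integrand,

    30x^2 + 30y^2 → 150u^2 - 300u v + 300v^2,

so the integral becomes

    ∬_R (150u^2 - 300u v + 300v^2) · |J| du dv = ∫_0^1 ∫_0^2 (750u^2 - 1500u v + 1500v^2) dv du.

Inner (v): 1500u^2 - 3000u + 4000.
Outer (u): 3000.

Therefore ∬_D (30x^2 + 30y^2) dx dy = 3000.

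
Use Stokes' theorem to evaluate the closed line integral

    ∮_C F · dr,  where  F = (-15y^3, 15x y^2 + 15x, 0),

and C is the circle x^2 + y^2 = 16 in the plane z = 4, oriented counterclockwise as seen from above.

Let S be the flat disk x^2 + y^2 ≤ 16 in the plane z = 4, with upward unit normal n̂ = ẑ. By Stokes' theorem,

    ∮_C F · dr = ∬_S (∇ × F) · n̂ dS = ∬_D (curl F)_z dA,

where D is the disk x^2 + y^2 ≤ 16.

Compute the curl of F = (-15y^3, 15x y^2 + 15x, 0):
    (∇ × F)_x = ∂F_z/∂y - ∂F_y/∂z = 0,
    (∇ × F)_y = ∂F_x/∂z - ∂F_z/∂x = 0,
    (∇ × F)_z = ∂F_y/∂x - ∂F_x/∂y = 60y^2 + 15.

On z = 4, (curl F)_z = 60y^2 + 15.

Convert to polar (x = r cos θ, y = r sin θ, dA = r dr dθ); the integrand becomes 60r^2sin(θ)^2 + 15, so

    ∬_D (curl F)_z dA = ∫_0^{2π} ∫_0^{4} (60r^2sin(θ)^2 + 15) · r dr dθ.

Inner (r from 0 to 4): 3840sin(θ)^2 + 120.
Outer (θ from 0 to 2π): 4080π.

Therefore ∮_C F · dr = 4080π.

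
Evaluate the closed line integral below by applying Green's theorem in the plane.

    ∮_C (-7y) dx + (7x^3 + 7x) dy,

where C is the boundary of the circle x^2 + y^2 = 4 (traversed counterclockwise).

Green's theorem converts the closed line integral into a double integral over the enclosed region D:

    ∮_C P dx + Q dy = ∬_D (∂Q/∂x - ∂P/∂y) dA.

Here P = -7y, Q = 7x^3 + 7x, so

    ∂Q/∂x = 21x^2 + 7,    ∂P/∂y = -7,
    ∂Q/∂x - ∂P/∂y = 21x^2 + 14.

D is the region x^2 + y^2 ≤ 4. Evaluating the double integral:

In polar coordinates (x = r cos θ, y = r sin θ, dA = r dr dθ) the integrand becomes 21r^2cos(θ)^2 + 14, so

    ∬_D (21x^2 + 14) dA = ∫_0^{2π} ∫_0^{2} (21r^2cos(θ)^2 + 14) · r dr dθ.

Inner (r from 0 to 2): 84cos(θ)^2 + 28.
Outer (θ from 0 to 2π): 140π.

Therefore ∮_C P dx + Q dy = 140π.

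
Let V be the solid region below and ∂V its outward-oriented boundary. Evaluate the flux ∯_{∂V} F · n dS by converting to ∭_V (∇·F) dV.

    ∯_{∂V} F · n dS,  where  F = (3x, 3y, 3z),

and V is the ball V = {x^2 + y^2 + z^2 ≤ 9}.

By the divergence theorem,

    ∯_{∂V} F · n dS = ∭_V (∇ · F) dV.

Compute the divergence:
    ∇ · F = ∂F_x/∂x + ∂F_y/∂y + ∂F_z/∂z = 3 + 3 + 3 = 9.

In spherical coordinates, x = ρ sin(φ) cos(θ), y = ρ sin(φ) sin(θ), z = ρ cos(φ), dV = ρ^2 sin(φ) dρ dφ dθ, with 0 ≤ ρ ≤ 3, 0 ≤ φ ≤ π, 0 ≤ θ ≤ 2π.

The integrand, after substitution and multiplying by the volume element, becomes (9) · ρ^2 sin(φ), so

    ∭_V (∇·F) dV = ∫_0^{2π} ∫_0^{π} ∫_0^{3} (9) · ρ^2 sin(φ) dρ dφ dθ.

Inner (ρ from 0 to 3): 81sin(φ).
Middle (φ from 0 to π): 162.
Outer (θ from 0 to 2π): 324π.

Therefore ∯_{∂V} F · n dS = 324π.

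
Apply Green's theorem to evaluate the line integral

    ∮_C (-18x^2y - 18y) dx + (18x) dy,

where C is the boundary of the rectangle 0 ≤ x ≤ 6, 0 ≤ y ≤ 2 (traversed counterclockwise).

Green's theorem converts the closed line integral into a double integral over the enclosed region D:

    ∮_C P dx + Q dy = ∬_D (∂Q/∂x - ∂P/∂y) dA.

Here P = -18x^2y - 18y, Q = 18x, so

    ∂Q/∂x = 18,    ∂P/∂y = -18x^2 - 18,
    ∂Q/∂x - ∂P/∂y = 18x^2 + 36.

D is the region 0 ≤ x ≤ 6, 0 ≤ y ≤ 2. Evaluating the double integral:

    ∬_D (18x^2 + 36) dA = ∫_0^{6} ∫_0^{2} (18x^2 + 36) dy dx.

Inner (y from 0 to 2): 36x^2 + 72.
Outer (x from 0 to 6): 3024.

Therefore ∮_C P dx + Q dy = 3024.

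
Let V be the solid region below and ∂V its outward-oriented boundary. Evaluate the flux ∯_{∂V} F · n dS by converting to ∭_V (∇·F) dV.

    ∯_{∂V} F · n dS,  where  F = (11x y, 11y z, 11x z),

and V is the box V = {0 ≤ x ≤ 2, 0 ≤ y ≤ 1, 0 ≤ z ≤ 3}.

By the divergence theorem,

    ∯_{∂V} F · n dS = ∭_V (∇ · F) dV.

Compute the divergence:
    ∇ · F = ∂F_x/∂x + ∂F_y/∂y + ∂F_z/∂z = 11y + 11z + 11x = 11x + 11y + 11z.

V is a rectangular box, so dV = dx dy dz with 0 ≤ x ≤ 2, 0 ≤ y ≤ 1, 0 ≤ z ≤ 3.

Integrate (11x + 11y + 11z) over V as an iterated integral:

    ∭_V (∇·F) dV = ∫_0^{2} ∫_0^{1} ∫_0^{3} (11x + 11y + 11z) dz dy dx.

Inner (z from 0 to 3): 33x + 33y + 99/2.
Middle (y from 0 to 1): 33x + 66.
Outer (x from 0 to 2): 198.

Therefore ∯_{∂V} F · n dS = 198.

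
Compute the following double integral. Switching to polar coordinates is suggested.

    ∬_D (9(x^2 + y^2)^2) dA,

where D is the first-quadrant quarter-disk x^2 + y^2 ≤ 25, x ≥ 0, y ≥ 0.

The region D is 0 ≤ r ≤ 5, 0 ≤ θ ≤ π/2 in polar coordinates, where x = r cos(θ), y = r sin(θ), and dA = r dr dθ.

Under the substitution, the integrand becomes 9r^4, so

    ∬_D (9(x^2 + y^2)^2) dA = ∫_{0}^{π/2} ∫_{0}^{5} (9r^4) · r dr dθ.

Inner integral (in r): ∫_{0}^{5} (9r^4) · r dr = 46875/2.

Outer integral (in θ): ∫_{0}^{π/2} (46875/2) dθ = 46875π/4.

Therefore ∬_D (9(x^2 + y^2)^2) dA = 46875π/4.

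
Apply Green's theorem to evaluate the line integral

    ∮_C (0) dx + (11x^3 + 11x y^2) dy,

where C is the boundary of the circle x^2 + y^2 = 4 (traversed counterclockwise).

Green's theorem converts the closed line integral into a double integral over the enclosed region D:

    ∮_C P dx + Q dy = ∬_D (∂Q/∂x - ∂P/∂y) dA.

Here P = 0, Q = 11x^3 + 11x y^2, so

    ∂Q/∂x = 33x^2 + 11y^2,    ∂P/∂y = 0,
    ∂Q/∂x - ∂P/∂y = 33x^2 + 11y^2.

D is the region x^2 + y^2 ≤ 4. Evaluating the double integral:

In polar coordinates (x = r cos θ, y = r sin θ, dA = r dr dθ) the integrand becomes 11r^2(cos(2θ) + 2), so

    ∬_D (33x^2 + 11y^2) dA = ∫_0^{2π} ∫_0^{2} (11r^2(cos(2θ) + 2)) · r dr dθ.

Inner (r from 0 to 2): 44cos(2θ) + 88.
Outer (θ from 0 to 2π): 176π.

Therefore ∮_C P dx + Q dy = 176π.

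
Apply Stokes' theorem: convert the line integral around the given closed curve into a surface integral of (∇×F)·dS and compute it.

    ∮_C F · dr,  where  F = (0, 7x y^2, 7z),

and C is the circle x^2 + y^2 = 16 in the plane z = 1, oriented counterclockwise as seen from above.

Let S be the flat disk x^2 + y^2 ≤ 16 in the plane z = 1, with upward unit normal n̂ = ẑ. By Stokes' theorem,

    ∮_C F · dr = ∬_S (∇ × F) · n̂ dS = ∬_D (curl F)_z dA,

where D is the disk x^2 + y^2 ≤ 16.

Compute the curl of F = (0, 7x y^2, 7z):
    (∇ × F)_x = ∂F_z/∂y - ∂F_y/∂z = 0,
    (∇ × F)_y = ∂F_x/∂z - ∂F_z/∂x = 0,
    (∇ × F)_z = ∂F_y/∂x - ∂F_x/∂y = 7y^2.

On z = 1, (curl F)_z = 7y^2.

Convert to polar (x = r cos θ, y = r sin θ, dA = r dr dθ); the integrand becomes 7r^2sin(θ)^2, so

    ∬_D (curl F)_z dA = ∫_0^{2π} ∫_0^{4} (7r^2sin(θ)^2) · r dr dθ.

Inner (r from 0 to 4): 448sin(θ)^2.
Outer (θ from 0 to 2π): 448π.

Therefore ∮_C F · dr = 448π.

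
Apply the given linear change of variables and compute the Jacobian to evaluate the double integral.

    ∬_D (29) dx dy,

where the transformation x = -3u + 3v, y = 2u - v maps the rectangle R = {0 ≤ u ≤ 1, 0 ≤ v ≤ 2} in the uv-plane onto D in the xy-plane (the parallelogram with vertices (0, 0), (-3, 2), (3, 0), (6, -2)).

Compute the Jacobian determinant of (x, y) with respect to (u, v):

    ∂(x,y)/∂(u,v) = | -3  3 | = (-3)(-1) - (3)(2) = -3.
                   | 2  -1 |

Its absolute value is |J| = 3 (the area scaling factor).

Substituting x = -3u + 3v, y = 2u - v into the integrand,

    29 → 29,

so the integral becomes

    ∬_R (29) · |J| du dv = ∫_0^1 ∫_0^2 (87) dv du.

Inner (v): 174.
Outer (u): 174.

Therefore ∬_D (29) dx dy = 174.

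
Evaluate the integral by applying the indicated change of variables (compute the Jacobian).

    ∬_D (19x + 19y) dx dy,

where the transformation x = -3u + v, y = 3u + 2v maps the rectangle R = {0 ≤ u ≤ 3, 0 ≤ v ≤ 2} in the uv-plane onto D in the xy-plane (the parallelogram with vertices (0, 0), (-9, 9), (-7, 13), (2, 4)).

Compute the Jacobian determinant of (x, y) with respect to (u, v):

    ∂(x,y)/∂(u,v) = | -3  1 | = (-3)(2) - (1)(3) = -9.
                   | 3  2 |

Its absolute value is |J| = 9 (the area scaling factor).

Substituting x = -3u + v, y = 3u + 2v into the integrand,

    19x + 19y → 57v,

so the integral becomes

    ∬_R (57v) · |J| du dv = ∫_0^3 ∫_0^2 (513v) dv du.

Inner (v): 1026.
Outer (u): 3078.

Therefore ∬_D (19x + 19y) dx dy = 3078.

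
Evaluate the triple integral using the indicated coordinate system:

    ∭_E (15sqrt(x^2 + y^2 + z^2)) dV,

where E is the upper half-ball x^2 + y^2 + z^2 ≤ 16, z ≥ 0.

In spherical coordinates, x = ρ sin(φ) cos(θ), y = ρ sin(φ) sin(θ), z = ρ cos(φ), and dV = ρ^2 sin(φ) dρ dφ dθ.

The integrand becomes 15ρ, so

    ∭_E (15sqrt(x^2 + y^2 + z^2)) dV = ∫_{0}^{2π} ∫_{0}^{π/2} ∫_{0}^{4} (15ρ) · ρ^2 sin(φ) dρ dφ dθ.

Inner (ρ): 960sin(φ).
Middle (φ): 960.
Outer (θ): 1920π.

Therefore the triple integral equals 1920π.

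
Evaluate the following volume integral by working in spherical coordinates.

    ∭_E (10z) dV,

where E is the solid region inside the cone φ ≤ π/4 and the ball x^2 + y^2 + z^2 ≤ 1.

In spherical coordinates, x = ρ sin(φ) cos(θ), y = ρ sin(φ) sin(θ), z = ρ cos(φ), and dV = ρ^2 sin(φ) dρ dφ dθ.

The integrand becomes 10ρ cos(φ), so

    ∭_E (10z) dV = ∫_{0}^{2π} ∫_{0}^{π/4} ∫_{0}^{1} (10ρ cos(φ)) · ρ^2 sin(φ) dρ dφ dθ.

Inner (ρ): 5sin(2φ)/4.
Middle (φ): 5/8.
Outer (θ): 5π/4.

Therefore the triple integral equals 5π/4.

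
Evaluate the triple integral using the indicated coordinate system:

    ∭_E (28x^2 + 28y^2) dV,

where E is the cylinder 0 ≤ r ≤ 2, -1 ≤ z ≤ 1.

In cylindrical coordinates, x = r cos(θ), y = r sin(θ), z = z, and dV = r dr dθ dz.

The integrand becomes 28r^2, so

    ∭_E (28x^2 + 28y^2) dV = ∫_{0}^{2π} ∫_{0}^{2} ∫_{-1}^{1} (28r^2) · r dz dr dθ.

Inner (z): 56r^3.
Middle (r from 0 to 2): 224.
Outer (θ): 448π.

Therefore the triple integral equals 448π.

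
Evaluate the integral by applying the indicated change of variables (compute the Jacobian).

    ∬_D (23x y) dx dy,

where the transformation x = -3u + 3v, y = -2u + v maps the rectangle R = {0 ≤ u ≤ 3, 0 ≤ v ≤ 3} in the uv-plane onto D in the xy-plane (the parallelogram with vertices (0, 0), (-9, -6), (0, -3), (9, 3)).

Compute the Jacobian determinant of (x, y) with respect to (u, v):

    ∂(x,y)/∂(u,v) = | -3  3 | = (-3)(1) - (3)(-2) = 3.
                   | -2  1 |

Its absolute value is |J| = 3 (the area scaling factor).

Substituting x = -3u + 3v, y = -2u + v into the integrand,

    23x y → 138u^2 - 207u v + 69v^2,

so the integral becomes

    ∬_R (138u^2 - 207u v + 69v^2) · |J| du dv = ∫_0^3 ∫_0^3 (414u^2 - 621u v + 207v^2) dv du.

Inner (v): 1242u^2 - 5589u/2 + 1863.
Outer (u): 16767/4.

Therefore ∬_D (23x y) dx dy = 16767/4.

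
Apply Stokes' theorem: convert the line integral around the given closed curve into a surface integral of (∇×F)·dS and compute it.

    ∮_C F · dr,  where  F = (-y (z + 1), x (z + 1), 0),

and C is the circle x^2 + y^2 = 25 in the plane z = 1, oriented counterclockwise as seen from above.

Let S be the flat disk x^2 + y^2 ≤ 25 in the plane z = 1, with upward unit normal n̂ = ẑ. By Stokes' theorem,

    ∮_C F · dr = ∬_S (∇ × F) · n̂ dS = ∬_D (curl F)_z dA,

where D is the disk x^2 + y^2 ≤ 25.

Compute the curl of F = (-y (z + 1), x (z + 1), 0):
    (∇ × F)_x = ∂F_z/∂y - ∂F_y/∂z = -x,
    (∇ × F)_y = ∂F_x/∂z - ∂F_z/∂x = -y,
    (∇ × F)_z = ∂F_y/∂x - ∂F_x/∂y = 2z + 2.

On z = 1, (curl F)_z = 4.

Convert to polar (x = r cos θ, y = r sin θ, dA = r dr dθ); the integrand becomes 4, so

    ∬_D (curl F)_z dA = ∫_0^{2π} ∫_0^{5} (4) · r dr dθ.

Inner (r from 0 to 5): 50.
Outer (θ from 0 to 2π): 100π.

Therefore ∮_C F · dr = 100π.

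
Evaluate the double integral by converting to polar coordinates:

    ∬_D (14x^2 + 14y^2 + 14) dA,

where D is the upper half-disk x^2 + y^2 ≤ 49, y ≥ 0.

The region D is 0 ≤ r ≤ 7, 0 ≤ θ ≤ π in polar coordinates, where x = r cos(θ), y = r sin(θ), and dA = r dr dθ.

Under the substitution, the integrand becomes 14r^2 + 14, so

    ∬_D (14x^2 + 14y^2 + 14) dA = ∫_{0}^{π} ∫_{0}^{7} (14r^2 + 14) · r dr dθ.

Inner integral (in r): ∫_{0}^{7} (14r^2 + 14) · r dr = 17493/2.

Outer integral (in θ): ∫_{0}^{π} (17493/2) dθ = 17493π/2.

Therefore ∬_D (14x^2 + 14y^2 + 14) dA = 17493π/2.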